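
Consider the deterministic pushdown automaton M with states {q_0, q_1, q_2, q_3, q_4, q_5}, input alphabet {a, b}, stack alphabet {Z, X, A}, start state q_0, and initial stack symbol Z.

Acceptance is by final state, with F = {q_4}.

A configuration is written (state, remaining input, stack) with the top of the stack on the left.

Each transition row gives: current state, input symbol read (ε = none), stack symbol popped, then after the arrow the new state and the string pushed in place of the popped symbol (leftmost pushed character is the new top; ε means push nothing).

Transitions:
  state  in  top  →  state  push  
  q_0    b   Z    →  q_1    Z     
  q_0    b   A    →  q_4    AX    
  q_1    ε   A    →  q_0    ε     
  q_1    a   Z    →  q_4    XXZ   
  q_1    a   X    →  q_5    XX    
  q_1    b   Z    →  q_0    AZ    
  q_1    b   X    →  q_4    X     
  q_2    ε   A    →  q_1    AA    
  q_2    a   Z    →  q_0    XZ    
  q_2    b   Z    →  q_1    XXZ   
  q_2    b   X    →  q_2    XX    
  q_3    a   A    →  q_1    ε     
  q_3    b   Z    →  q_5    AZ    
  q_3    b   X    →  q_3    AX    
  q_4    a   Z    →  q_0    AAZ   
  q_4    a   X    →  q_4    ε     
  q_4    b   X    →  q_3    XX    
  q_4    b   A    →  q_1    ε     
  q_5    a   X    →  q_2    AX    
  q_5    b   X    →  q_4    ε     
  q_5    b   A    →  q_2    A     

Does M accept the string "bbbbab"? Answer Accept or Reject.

(q_0, bbbbab, Z)
  read b, top Z: go to q_1, push Z → (q_1, bbbab, Z)
  read b, top Z: go to q_0, push AZ → (q_0, bbab, AZ)
  read b, top A: go to q_4, push AX → (q_4, bab, AXZ)
  read b, top A: go to q_1, push ε → (q_1, ab, XZ)
  read a, top X: go to q_5, push XX → (q_5, b, XXZ)
  read b, top X: go to q_4, push ε → (q_4, ε, XZ)
All input consumed; state q_4 ∈ F.

Accept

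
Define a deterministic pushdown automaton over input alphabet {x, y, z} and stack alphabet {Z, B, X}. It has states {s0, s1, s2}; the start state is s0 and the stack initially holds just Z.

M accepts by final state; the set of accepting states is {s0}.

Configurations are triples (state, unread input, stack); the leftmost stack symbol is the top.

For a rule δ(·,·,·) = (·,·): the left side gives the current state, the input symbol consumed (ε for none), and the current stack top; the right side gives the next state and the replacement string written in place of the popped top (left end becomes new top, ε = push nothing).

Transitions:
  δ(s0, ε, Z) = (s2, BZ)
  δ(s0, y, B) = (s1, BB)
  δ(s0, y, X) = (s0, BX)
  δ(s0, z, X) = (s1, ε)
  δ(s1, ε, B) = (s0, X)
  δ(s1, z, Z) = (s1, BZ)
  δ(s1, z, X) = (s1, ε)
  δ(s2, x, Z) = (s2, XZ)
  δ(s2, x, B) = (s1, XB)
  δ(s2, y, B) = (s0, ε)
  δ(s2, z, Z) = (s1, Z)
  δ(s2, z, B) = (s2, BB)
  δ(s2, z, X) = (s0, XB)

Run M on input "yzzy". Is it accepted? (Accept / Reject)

Accept

(s0, yzzy, Z) ⊢ (s2, yzzy, BZ) ⊢ (s0, zzy, Z) ⊢ (s2, zzy, BZ) ⊢ (s2, zy, BBZ) ⊢ (s2, y, BBBZ) ⊢ (s0, ε, BBZ)
All input consumed; state s0 ∈ F.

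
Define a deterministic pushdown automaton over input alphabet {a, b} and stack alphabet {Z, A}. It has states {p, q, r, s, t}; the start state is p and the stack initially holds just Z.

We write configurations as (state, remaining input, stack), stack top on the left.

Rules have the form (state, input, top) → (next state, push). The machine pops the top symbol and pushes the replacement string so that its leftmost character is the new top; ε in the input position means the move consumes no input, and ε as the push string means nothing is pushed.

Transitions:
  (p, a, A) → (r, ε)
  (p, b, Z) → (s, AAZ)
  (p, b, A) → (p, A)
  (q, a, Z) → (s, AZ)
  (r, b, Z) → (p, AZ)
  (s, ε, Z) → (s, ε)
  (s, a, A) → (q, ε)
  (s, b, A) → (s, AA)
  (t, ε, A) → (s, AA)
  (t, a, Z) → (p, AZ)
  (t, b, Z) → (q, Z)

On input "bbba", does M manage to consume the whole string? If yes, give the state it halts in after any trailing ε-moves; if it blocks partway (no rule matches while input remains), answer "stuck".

q

(p, bbba, Z)
  read b, top Z: go to s, push AAZ → (s, bba, AAZ)
  read b, top A: go to s, push AA → (s, ba, AAAZ)
  read b, top A: go to s, push AA → (s, a, AAAAZ)
  read a, top A: go to q, push ε → (q, ε, AAAZ)
All input consumed; M is in state q.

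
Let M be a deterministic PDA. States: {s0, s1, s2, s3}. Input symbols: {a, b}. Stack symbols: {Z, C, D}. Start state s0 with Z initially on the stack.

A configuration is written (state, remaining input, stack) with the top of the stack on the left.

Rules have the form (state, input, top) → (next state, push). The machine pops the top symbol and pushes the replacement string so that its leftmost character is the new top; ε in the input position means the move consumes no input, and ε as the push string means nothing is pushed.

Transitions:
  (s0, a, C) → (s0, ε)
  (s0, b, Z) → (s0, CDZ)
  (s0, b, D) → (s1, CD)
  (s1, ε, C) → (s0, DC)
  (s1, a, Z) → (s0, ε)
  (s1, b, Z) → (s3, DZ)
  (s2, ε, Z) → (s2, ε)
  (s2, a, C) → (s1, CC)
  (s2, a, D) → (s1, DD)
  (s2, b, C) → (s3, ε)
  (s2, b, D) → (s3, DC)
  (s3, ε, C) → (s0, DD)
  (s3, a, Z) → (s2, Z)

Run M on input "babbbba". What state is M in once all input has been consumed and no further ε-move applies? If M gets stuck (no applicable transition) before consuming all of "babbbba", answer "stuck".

(s0, babbbba, Z) ⊢ (s0, abbbba, CDZ) ⊢ (s0, bbbba, DZ) ⊢ (s1, bbba, CDZ) ⊢ (s0, bbba, DCDZ) ⊢ (s1, bba, CDCDZ) ⊢ (s0, bba, DCDCDZ) ⊢ (s1, ba, CDCDCDZ) ⊢ (s0, ba, DCDCDCDZ) ⊢ (s1, a, CDCDCDCDZ) ⊢ (s0, a, DCDCDCDCDZ)
No transition for (s0, a, top D); M blocks with input a remaining.

stuck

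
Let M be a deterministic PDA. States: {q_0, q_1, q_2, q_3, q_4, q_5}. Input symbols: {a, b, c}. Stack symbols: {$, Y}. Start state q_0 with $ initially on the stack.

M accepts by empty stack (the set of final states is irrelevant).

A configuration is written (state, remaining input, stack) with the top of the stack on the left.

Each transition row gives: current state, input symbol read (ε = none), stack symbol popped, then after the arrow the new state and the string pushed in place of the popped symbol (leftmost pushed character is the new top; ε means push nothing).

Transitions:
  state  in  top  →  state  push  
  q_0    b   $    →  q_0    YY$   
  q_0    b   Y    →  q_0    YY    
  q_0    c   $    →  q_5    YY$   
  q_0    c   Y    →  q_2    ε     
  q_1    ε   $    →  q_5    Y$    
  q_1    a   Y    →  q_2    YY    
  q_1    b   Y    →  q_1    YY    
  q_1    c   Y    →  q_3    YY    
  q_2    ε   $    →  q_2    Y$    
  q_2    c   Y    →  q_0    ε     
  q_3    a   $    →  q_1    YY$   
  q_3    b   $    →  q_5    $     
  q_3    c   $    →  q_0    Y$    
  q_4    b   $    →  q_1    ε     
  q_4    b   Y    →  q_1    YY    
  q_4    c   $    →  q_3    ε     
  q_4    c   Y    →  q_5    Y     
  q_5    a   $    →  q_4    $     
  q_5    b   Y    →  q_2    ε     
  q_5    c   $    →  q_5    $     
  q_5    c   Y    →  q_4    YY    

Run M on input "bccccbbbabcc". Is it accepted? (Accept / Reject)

Reject

(q_0, bccccbbbabcc, $)
  read b, top $: go to q_0, push YY$ → (q_0, ccccbbbabcc, YY$)
  read c, top Y: go to q_2, push ε → (q_2, cccbbbabcc, Y$)
  read c, top Y: go to q_0, push ε → (q_0, ccbbbabcc, $)
  read c, top $: go to q_5, push YY$ → (q_5, cbbbabcc, YY$)
  read c, top Y: go to q_4, push YY → (q_4, bbbabcc, YYY$)
  read b, top Y: go to q_1, push YY → (q_1, bbabcc, YYYY$)
  read b, top Y: go to q_1, push YY → (q_1, babcc, YYYYY$)
  read b, top Y: go to q_1, push YY → (q_1, abcc, YYYYYY$)
  read a, top Y: go to q_2, push YY → (q_2, bcc, YYYYYYY$)
No transition applies at (q_2, bcc, YYYYYYY$); input not fully consumed.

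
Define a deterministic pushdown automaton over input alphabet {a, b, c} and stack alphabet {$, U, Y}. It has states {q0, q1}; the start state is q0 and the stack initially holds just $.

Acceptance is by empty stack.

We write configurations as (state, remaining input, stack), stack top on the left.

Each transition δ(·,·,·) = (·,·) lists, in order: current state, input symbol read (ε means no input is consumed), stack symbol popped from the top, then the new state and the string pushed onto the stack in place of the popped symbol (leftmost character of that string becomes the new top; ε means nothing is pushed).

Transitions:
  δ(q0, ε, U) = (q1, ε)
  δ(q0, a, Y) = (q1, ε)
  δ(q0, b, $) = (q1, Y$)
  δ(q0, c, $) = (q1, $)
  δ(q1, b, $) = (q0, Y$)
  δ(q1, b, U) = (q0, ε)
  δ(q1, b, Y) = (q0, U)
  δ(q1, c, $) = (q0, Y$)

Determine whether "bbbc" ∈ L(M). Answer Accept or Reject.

Reject

(q0, bbbc, $)
  read b, top $: go to q1, push Y$ → (q1, bbc, Y$)
  read b, top Y: go to q0, push U → (q0, bc, U$)
  ε-move, top U: go to q1, push ε → (q1, bc, $)
  read b, top $: go to q0, push Y$ → (q0, c, Y$)
No transition applies at (q0, c, Y$); input not fully consumed.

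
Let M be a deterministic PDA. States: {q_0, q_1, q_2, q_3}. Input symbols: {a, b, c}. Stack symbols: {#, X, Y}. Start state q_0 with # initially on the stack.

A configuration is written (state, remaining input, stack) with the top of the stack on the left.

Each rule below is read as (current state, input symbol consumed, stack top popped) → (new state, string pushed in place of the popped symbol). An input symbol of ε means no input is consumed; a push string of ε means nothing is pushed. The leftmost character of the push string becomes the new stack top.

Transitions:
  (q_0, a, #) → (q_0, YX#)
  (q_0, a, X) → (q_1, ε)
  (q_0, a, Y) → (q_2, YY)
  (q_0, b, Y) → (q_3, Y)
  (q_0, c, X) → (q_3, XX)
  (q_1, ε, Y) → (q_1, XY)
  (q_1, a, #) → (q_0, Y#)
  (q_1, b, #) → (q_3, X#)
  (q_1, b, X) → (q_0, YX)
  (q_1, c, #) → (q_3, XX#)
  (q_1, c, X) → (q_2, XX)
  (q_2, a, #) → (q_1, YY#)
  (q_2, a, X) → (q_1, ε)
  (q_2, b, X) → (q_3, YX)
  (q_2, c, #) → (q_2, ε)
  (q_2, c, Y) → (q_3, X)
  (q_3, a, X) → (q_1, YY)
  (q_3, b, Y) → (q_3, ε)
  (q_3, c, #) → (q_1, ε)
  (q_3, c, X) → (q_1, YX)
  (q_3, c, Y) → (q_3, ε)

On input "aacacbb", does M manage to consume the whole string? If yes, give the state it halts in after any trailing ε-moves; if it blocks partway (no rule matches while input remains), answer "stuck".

(q_0, aacacbb, #) ⊢ (q_0, acacbb, YX#) ⊢ (q_2, cacbb, YYX#) ⊢ (q_3, acbb, XYX#) ⊢ (q_1, cbb, YYYX#) ⊢ (q_1, cbb, XYYYX#) ⊢ (q_2, bb, XXYYYX#) ⊢ (q_3, b, YXXYYYX#) ⊢ (q_3, ε, XXYYYX#)
All input consumed; M is in state q_3.

q_3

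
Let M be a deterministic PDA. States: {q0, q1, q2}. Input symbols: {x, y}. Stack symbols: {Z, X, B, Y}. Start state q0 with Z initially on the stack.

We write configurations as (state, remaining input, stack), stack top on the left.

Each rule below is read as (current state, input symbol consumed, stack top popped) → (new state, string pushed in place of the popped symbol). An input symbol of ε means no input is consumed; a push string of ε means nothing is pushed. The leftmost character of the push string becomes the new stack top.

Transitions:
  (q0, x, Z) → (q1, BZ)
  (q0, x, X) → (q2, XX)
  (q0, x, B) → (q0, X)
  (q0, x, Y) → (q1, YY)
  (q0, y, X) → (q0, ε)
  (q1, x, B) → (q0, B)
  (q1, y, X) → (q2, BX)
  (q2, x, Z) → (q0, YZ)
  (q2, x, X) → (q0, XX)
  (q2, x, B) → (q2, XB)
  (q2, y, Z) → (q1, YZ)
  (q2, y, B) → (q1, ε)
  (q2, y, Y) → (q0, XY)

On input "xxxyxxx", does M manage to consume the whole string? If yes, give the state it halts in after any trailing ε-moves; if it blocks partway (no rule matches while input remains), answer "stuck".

q0

(q0, xxxyxxx, Z) ⊢ (q1, xxyxxx, BZ) ⊢ (q0, xyxxx, BZ) ⊢ (q0, yxxx, XZ) ⊢ (q0, xxx, Z) ⊢ (q1, xx, BZ) ⊢ (q0, x, BZ) ⊢ (q0, ε, XZ)
All input consumed; M is in state q0.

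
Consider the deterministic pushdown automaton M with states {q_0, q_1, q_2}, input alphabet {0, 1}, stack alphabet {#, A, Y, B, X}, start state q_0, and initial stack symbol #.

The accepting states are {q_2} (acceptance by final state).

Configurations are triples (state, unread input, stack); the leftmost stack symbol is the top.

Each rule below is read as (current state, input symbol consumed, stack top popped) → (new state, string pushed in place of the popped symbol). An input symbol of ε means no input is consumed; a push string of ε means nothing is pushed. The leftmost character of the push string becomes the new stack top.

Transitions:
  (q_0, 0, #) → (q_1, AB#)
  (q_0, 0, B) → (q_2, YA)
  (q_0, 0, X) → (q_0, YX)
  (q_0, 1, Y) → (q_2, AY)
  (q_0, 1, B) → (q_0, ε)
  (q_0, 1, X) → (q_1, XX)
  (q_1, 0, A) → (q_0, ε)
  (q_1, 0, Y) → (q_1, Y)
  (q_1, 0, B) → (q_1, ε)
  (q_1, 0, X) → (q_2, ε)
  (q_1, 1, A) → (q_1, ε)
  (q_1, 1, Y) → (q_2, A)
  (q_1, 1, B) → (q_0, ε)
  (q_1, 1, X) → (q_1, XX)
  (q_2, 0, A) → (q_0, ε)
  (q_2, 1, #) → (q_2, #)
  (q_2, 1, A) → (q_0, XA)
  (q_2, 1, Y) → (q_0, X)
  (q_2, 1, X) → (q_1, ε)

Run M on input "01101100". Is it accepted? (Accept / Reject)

(q_0, 01101100, #)
  read 0, top #: go to q_1, push AB# → (q_1, 1101100, AB#)
  read 1, top A: go to q_1, push ε → (q_1, 101100, B#)
  read 1, top B: go to q_0, push ε → (q_0, 01100, #)
  read 0, top #: go to q_1, push AB# → (q_1, 1100, AB#)
  read 1, top A: go to q_1, push ε → (q_1, 100, B#)
  read 1, top B: go to q_0, push ε → (q_0, 00, #)
  read 0, top #: go to q_1, push AB# → (q_1, 0, AB#)
  read 0, top A: go to q_0, push ε → (q_0, ε, B#)
All input consumed; state q_0 ∉ F and no further ε-move applies.

Reject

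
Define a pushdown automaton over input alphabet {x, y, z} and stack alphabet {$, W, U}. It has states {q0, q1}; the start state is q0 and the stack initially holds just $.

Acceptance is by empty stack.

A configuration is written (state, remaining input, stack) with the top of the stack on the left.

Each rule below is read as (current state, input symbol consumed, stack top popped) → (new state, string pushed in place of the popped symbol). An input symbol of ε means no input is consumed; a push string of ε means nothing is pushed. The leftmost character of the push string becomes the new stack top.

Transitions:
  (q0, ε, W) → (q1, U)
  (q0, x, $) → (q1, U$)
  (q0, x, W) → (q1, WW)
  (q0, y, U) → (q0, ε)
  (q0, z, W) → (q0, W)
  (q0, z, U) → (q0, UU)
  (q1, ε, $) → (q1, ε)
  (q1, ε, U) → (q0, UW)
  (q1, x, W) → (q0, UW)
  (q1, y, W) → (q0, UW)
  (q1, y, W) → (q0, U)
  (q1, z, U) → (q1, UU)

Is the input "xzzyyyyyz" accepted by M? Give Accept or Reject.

Reject

No computation consumes all input and empties the stack.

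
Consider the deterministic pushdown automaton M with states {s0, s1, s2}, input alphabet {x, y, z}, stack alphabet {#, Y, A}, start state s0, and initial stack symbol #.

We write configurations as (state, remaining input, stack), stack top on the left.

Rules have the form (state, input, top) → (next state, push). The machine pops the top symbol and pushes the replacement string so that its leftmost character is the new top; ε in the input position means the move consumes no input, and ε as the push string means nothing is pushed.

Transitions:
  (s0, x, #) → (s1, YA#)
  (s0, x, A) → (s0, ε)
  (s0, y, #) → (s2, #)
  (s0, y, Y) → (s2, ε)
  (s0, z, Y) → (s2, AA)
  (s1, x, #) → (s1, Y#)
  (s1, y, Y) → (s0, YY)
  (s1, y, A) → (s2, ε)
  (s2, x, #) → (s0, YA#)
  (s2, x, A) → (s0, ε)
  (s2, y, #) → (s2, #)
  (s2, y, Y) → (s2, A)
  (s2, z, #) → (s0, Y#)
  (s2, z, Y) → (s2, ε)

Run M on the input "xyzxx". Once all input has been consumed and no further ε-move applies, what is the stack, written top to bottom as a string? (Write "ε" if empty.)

YA#

(s0, xyzxx, #)
  read x, top #: go to s1, push YA# → (s1, yzxx, YA#)
  read y, top Y: go to s0, push YY → (s0, zxx, YYA#)
  read z, top Y: go to s2, push AA → (s2, xx, AAYA#)
  read x, top A: go to s0, push ε → (s0, x, AYA#)
  read x, top A: go to s0, push ε → (s0, ε, YA#)
All input consumed in state s0 with stack YA#.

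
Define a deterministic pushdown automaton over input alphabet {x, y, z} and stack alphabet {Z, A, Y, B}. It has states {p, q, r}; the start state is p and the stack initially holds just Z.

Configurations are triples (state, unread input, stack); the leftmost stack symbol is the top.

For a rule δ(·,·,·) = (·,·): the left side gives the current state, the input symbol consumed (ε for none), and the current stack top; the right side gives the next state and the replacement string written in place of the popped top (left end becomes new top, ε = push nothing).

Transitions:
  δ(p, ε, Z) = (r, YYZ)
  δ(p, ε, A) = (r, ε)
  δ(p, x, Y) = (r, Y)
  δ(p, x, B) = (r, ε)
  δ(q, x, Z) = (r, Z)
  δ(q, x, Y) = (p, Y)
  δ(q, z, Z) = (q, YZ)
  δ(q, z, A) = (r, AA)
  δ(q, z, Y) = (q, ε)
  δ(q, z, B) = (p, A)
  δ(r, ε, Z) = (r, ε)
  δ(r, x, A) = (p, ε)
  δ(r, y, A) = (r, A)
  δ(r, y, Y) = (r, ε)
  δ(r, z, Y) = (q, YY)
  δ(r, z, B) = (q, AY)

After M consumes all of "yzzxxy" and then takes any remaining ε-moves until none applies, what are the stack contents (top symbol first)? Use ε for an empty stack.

ε

(p, yzzxxy, Z)
  ε-move, top Z: go to r, push YYZ → (r, yzzxxy, YYZ)
  read y, top Y: go to r, push ε → (r, zzxxy, YZ)
  read z, top Y: go to q, push YY → (q, zxxy, YYZ)
  read z, top Y: go to q, push ε → (q, xxy, YZ)
  read x, top Y: go to p, push Y → (p, xy, YZ)
  read x, top Y: go to r, push Y → (r, y, YZ)
  read y, top Y: go to r, push ε → (r, ε, Z)
  ε-move, top Z: go to r, push ε → (r, ε, ε)
All input consumed in state r with stack ε.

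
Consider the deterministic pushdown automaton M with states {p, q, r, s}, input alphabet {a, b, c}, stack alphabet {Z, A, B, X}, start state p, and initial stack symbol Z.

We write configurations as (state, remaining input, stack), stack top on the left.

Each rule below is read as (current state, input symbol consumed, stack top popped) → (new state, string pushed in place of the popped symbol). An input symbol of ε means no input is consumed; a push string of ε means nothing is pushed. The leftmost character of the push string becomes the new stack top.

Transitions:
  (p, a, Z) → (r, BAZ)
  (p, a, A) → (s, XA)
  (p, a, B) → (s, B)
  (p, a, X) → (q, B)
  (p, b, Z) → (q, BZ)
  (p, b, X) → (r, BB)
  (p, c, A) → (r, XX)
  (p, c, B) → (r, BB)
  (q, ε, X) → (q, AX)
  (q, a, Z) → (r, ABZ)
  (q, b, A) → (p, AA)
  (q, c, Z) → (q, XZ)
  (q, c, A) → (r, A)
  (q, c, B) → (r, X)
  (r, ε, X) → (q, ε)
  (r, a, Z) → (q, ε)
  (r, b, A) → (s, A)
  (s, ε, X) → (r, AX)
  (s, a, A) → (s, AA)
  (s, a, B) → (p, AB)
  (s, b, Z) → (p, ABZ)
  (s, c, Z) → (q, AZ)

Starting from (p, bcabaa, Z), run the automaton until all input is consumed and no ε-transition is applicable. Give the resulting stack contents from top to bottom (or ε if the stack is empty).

AAABZ

(p, bcabaa, Z)
  read b, top Z: go to q, push BZ → (q, cabaa, BZ)
  read c, top B: go to r, push X → (r, abaa, XZ)
  ε-move, top X: go to q, push ε → (q, abaa, Z)
  read a, top Z: go to r, push ABZ → (r, baa, ABZ)
  read b, top A: go to s, push A → (s, aa, ABZ)
  read a, top A: go to s, push AA → (s, a, AABZ)
  read a, top A: go to s, push AA → (s, ε, AAABZ)
All input consumed in state s with stack AAABZ.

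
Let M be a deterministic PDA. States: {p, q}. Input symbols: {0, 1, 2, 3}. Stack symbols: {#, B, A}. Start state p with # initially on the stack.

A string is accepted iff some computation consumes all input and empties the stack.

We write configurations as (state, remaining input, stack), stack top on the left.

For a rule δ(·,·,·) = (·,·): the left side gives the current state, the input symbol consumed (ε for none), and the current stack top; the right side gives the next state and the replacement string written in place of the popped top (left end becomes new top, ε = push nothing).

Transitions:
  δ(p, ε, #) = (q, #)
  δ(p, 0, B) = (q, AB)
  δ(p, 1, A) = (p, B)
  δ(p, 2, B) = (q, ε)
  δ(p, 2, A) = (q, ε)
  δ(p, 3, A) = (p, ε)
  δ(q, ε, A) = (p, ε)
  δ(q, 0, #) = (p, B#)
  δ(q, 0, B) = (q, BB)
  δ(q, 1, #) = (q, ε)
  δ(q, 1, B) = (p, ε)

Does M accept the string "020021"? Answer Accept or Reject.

Accept

(p, 020021, #) ⊢ (q, 020021, #) ⊢ (p, 20021, B#) ⊢ (q, 0021, #) ⊢ (p, 021, B#) ⊢ (q, 21, AB#) ⊢ (p, 21, B#) ⊢ (q, 1, #) ⊢ (q, ε, ε)
All input consumed and the stack is empty.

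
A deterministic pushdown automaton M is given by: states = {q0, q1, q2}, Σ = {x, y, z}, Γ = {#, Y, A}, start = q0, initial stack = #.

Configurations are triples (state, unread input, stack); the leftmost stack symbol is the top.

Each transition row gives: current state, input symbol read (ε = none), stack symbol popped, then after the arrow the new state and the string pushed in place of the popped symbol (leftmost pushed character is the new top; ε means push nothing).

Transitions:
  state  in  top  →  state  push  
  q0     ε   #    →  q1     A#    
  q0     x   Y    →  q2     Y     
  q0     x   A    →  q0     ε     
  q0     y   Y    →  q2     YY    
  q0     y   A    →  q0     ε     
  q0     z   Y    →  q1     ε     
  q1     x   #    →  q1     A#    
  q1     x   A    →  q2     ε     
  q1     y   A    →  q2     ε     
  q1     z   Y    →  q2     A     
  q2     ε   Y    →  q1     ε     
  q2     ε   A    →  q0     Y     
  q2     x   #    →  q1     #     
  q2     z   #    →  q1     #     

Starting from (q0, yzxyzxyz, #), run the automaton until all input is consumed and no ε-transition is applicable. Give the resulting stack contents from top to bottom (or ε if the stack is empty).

(q0, yzxyzxyz, #)
  ε-move, top #: go to q1, push A# → (q1, yzxyzxyz, A#)
  read y, top A: go to q2, push ε → (q2, zxyzxyz, #)
  read z, top #: go to q1, push # → (q1, xyzxyz, #)
  read x, top #: go to q1, push A# → (q1, yzxyz, A#)
  read y, top A: go to q2, push ε → (q2, zxyz, #)
  read z, top #: go to q1, push # → (q1, xyz, #)
  read x, top #: go to q1, push A# → (q1, yz, A#)
  read y, top A: go to q2, push ε → (q2, z, #)
  read z, top #: go to q1, push # → (q1, ε, #)
All input consumed in state q1 with stack #.

#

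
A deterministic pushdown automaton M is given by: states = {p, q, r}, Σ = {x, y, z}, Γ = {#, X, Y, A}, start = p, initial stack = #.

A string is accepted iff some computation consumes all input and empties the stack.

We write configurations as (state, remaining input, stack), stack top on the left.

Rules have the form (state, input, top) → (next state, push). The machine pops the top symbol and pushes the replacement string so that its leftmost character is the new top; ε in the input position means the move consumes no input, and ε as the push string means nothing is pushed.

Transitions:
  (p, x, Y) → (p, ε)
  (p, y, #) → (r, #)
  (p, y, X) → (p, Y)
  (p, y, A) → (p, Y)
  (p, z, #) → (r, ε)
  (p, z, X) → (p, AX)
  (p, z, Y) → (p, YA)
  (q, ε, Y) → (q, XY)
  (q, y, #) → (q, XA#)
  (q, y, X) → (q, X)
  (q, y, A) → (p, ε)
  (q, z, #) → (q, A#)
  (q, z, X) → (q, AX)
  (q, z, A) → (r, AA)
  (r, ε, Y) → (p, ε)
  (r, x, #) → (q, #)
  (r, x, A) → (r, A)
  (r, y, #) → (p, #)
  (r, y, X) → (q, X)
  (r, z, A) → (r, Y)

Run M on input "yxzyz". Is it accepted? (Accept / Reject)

(p, yxzyz, #)
  read y, top #: go to r, push # → (r, xzyz, #)
  read x, top #: go to q, push # → (q, zyz, #)
  read z, top #: go to q, push A# → (q, yz, A#)
  read y, top A: go to p, push ε → (p, z, #)
  read z, top #: go to r, push ε → (r, ε, ε)
All input consumed and the stack is empty.

Accept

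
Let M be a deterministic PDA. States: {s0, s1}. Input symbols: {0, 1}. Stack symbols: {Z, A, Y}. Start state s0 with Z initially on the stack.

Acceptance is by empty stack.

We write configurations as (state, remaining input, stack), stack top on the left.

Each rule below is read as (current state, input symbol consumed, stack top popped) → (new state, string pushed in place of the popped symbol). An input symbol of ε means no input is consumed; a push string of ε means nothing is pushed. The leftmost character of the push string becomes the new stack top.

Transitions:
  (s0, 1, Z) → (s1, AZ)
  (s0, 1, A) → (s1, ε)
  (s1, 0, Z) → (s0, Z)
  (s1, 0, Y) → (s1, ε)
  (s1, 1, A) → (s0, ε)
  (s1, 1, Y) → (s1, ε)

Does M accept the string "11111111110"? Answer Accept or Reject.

Reject

(s0, 11111111110, Z) ⊢ (s1, 1111111110, AZ) ⊢ (s0, 111111110, Z) ⊢ (s1, 11111110, AZ) ⊢ (s0, 1111110, Z) ⊢ (s1, 111110, AZ) ⊢ (s0, 11110, Z) ⊢ (s1, 1110, AZ) ⊢ (s0, 110, Z) ⊢ (s1, 10, AZ) ⊢ (s0, 0, Z)
No transition applies at (s0, 0, Z); input not fully consumed.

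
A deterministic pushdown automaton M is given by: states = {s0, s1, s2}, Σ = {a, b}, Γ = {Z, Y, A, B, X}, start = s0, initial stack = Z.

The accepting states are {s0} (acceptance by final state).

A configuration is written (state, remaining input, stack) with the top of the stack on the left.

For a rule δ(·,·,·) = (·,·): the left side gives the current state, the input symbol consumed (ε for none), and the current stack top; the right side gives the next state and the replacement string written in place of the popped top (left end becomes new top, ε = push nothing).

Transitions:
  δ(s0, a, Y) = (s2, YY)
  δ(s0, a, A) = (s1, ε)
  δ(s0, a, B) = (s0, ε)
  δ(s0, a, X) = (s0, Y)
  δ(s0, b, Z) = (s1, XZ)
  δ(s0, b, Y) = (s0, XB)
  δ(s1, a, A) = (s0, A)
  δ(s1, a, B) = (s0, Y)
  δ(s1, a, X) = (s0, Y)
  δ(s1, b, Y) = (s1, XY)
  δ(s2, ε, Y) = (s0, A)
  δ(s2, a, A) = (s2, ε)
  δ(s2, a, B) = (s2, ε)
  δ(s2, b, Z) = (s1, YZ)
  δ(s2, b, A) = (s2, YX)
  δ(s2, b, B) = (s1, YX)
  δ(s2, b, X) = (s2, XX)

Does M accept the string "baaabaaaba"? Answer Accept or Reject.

(s0, baaabaaaba, Z) ⊢ (s1, aaabaaaba, XZ) ⊢ (s0, aabaaaba, YZ) ⊢ (s2, abaaaba, YYZ) ⊢ (s0, abaaaba, AYZ) ⊢ (s1, baaaba, YZ) ⊢ (s1, aaaba, XYZ) ⊢ (s0, aaba, YYZ) ⊢ (s2, aba, YYYZ) ⊢ (s0, aba, AYYZ) ⊢ (s1, ba, YYZ) ⊢ (s1, a, XYYZ) ⊢ (s0, ε, YYYZ)
All input consumed; state s0 ∈ F.

Accept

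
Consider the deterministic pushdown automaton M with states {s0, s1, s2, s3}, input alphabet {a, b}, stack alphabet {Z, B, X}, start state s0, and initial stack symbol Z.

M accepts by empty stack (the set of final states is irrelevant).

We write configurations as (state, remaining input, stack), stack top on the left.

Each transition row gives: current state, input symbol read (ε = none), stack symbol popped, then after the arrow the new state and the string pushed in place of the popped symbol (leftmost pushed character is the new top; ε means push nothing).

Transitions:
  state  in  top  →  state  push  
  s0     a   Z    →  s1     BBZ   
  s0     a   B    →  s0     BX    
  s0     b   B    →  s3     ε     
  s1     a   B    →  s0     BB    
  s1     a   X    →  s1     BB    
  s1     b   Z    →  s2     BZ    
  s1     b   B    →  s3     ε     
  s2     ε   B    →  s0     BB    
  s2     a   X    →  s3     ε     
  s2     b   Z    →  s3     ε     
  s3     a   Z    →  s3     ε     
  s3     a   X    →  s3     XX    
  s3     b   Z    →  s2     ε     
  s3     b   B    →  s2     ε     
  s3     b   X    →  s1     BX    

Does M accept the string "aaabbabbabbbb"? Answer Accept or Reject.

(s0, aaabbabbabbbb, Z)
  read a, top Z: go to s1, push BBZ → (s1, aabbabbabbbb, BBZ)
  read a, top B: go to s0, push BB → (s0, abbabbabbbb, BBBZ)
  read a, top B: go to s0, push BX → (s0, bbabbabbbb, BXBBZ)
  read b, top B: go to s3, push ε → (s3, babbabbbb, XBBZ)
  read b, top X: go to s1, push BX → (s1, abbabbbb, BXBBZ)
  read a, top B: go to s0, push BB → (s0, bbabbbb, BBXBBZ)
  read b, top B: go to s3, push ε → (s3, babbbb, BXBBZ)
  read b, top B: go to s2, push ε → (s2, abbbb, XBBZ)
  read a, top X: go to s3, push ε → (s3, bbbb, BBZ)
  read b, top B: go to s2, push ε → (s2, bbb, BZ)
  ε-move, top B: go to s0, push BB → (s0, bbb, BBZ)
  read b, top B: go to s3, push ε → (s3, bb, BZ)
  read b, top B: go to s2, push ε → (s2, b, Z)
  read b, top Z: go to s3, push ε → (s3, ε, ε)
All input consumed and the stack is empty.

Accept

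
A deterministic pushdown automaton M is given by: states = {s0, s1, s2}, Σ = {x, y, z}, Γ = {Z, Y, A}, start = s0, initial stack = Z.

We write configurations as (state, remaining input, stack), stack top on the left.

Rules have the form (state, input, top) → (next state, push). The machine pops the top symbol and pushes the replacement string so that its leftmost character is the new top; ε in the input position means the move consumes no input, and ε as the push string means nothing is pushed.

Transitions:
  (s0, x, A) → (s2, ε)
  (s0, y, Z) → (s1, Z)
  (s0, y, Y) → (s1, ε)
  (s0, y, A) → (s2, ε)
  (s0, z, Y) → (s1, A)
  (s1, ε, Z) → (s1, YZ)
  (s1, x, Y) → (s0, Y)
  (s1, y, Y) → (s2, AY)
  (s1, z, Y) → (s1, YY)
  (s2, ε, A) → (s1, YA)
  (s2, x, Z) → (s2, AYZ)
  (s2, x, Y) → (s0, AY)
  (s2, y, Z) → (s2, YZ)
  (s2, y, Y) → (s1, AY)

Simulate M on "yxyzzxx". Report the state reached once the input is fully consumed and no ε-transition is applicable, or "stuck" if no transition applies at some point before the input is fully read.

(s0, yxyzzxx, Z) ⊢ (s1, xyzzxx, Z) ⊢ (s1, xyzzxx, YZ) ⊢ (s0, yzzxx, YZ) ⊢ (s1, zzxx, Z) ⊢ (s1, zzxx, YZ) ⊢ (s1, zxx, YYZ) ⊢ (s1, xx, YYYZ) ⊢ (s0, x, YYYZ)
No transition for (s0, x, top Y); M blocks with input x remaining.

stuck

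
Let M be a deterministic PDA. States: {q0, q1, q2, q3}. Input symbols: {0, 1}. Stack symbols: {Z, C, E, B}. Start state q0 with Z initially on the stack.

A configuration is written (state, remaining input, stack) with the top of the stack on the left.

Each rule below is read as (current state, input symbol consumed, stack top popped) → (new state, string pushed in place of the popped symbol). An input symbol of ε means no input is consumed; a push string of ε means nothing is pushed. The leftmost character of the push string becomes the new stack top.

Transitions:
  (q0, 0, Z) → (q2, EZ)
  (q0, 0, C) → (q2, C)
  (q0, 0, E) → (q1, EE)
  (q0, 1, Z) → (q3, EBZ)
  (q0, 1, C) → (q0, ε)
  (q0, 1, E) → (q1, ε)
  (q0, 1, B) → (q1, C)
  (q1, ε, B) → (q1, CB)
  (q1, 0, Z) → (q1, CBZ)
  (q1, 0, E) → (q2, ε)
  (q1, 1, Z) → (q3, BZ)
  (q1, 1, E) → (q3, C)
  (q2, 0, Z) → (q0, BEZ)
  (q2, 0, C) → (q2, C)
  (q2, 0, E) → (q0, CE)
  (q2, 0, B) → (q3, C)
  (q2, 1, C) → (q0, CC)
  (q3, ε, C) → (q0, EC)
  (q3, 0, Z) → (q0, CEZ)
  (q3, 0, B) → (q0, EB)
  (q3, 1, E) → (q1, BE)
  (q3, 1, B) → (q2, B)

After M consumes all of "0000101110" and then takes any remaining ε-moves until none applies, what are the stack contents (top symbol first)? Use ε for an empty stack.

(q0, 0000101110, Z) ⊢ (q2, 000101110, EZ) ⊢ (q0, 00101110, CEZ) ⊢ (q2, 0101110, CEZ) ⊢ (q2, 101110, CEZ) ⊢ (q0, 01110, CCEZ) ⊢ (q2, 1110, CCEZ) ⊢ (q0, 110, CCCEZ) ⊢ (q0, 10, CCEZ) ⊢ (q0, 0, CEZ) ⊢ (q2, ε, CEZ)
All input consumed in state q2 with stack CEZ.

CEZ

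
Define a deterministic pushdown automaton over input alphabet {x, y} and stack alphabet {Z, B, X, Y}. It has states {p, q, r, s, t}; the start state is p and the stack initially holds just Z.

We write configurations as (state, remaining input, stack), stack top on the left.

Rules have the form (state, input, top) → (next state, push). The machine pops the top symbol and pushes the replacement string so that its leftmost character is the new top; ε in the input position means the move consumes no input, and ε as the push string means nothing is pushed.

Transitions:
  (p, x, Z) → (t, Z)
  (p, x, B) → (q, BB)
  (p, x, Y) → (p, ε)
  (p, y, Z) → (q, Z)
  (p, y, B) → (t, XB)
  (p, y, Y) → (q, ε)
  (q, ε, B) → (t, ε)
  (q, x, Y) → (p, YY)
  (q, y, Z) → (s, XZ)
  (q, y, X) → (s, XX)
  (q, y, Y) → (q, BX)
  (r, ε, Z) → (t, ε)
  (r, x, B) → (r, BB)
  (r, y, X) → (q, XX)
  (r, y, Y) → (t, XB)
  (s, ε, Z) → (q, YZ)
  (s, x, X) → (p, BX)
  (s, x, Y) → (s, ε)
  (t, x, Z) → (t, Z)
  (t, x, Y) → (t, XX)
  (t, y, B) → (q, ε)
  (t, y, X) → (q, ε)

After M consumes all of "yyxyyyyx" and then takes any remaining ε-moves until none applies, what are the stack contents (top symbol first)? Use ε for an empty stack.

(p, yyxyyyyx, Z)
  read y, top Z: go to q, push Z → (q, yxyyyyx, Z)
  read y, top Z: go to s, push XZ → (s, xyyyyx, XZ)
  read x, top X: go to p, push BX → (p, yyyyx, BXZ)
  read y, top B: go to t, push XB → (t, yyyx, XBXZ)
  read y, top X: go to q, push ε → (q, yyx, BXZ)
  ε-move, top B: go to t, push ε → (t, yyx, XZ)
  read y, top X: go to q, push ε → (q, yx, Z)
  read y, top Z: go to s, push XZ → (s, x, XZ)
  read x, top X: go to p, push BX → (p, ε, BXZ)
All input consumed in state p with stack BXZ.

BXZ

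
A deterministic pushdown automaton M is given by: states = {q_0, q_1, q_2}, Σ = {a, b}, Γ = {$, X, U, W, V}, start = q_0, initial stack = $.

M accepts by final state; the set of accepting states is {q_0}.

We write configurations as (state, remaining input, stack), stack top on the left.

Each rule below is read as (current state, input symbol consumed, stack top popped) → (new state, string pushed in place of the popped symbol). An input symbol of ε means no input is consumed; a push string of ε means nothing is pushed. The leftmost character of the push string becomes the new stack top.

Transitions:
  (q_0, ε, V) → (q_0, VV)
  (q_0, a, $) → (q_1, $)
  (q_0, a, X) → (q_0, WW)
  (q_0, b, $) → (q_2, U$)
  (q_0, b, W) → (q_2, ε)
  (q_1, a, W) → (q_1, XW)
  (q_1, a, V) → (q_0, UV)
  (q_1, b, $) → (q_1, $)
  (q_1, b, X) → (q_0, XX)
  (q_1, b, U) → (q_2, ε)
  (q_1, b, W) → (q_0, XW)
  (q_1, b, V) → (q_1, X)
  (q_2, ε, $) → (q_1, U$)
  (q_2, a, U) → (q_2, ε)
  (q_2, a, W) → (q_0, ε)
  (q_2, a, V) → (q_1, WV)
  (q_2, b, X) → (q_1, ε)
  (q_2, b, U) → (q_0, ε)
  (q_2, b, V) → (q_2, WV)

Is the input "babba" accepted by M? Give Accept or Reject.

(q_0, babba, $)
  read b, top $: go to q_2, push U$ → (q_2, abba, U$)
  read a, top U: go to q_2, push ε → (q_2, bba, $)
  ε-move, top $: go to q_1, push U$ → (q_1, bba, U$)
  read b, top U: go to q_2, push ε → (q_2, ba, $)
  ε-move, top $: go to q_1, push U$ → (q_1, ba, U$)
  read b, top U: go to q_2, push ε → (q_2, a, $)
  ε-move, top $: go to q_1, push U$ → (q_1, a, U$)
No transition applies at (q_1, a, U$); input not fully consumed.

Reject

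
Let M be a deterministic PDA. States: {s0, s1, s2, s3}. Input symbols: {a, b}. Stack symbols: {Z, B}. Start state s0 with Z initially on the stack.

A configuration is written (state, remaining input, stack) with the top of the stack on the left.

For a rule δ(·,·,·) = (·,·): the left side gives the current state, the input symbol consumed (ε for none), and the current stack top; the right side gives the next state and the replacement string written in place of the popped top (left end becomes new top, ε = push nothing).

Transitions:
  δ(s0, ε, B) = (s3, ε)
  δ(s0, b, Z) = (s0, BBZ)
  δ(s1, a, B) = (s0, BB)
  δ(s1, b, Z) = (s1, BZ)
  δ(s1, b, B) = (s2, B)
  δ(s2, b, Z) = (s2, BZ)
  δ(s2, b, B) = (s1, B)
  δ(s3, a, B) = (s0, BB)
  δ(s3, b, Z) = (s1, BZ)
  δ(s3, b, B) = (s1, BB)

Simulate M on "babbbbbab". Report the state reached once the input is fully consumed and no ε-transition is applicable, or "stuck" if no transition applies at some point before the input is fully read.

s1

(s0, babbbbbab, Z) ⊢ (s0, abbbbbab, BBZ) ⊢ (s3, abbbbbab, BZ) ⊢ (s0, bbbbbab, BBZ) ⊢ (s3, bbbbbab, BZ) ⊢ (s1, bbbbab, BBZ) ⊢ (s2, bbbab, BBZ) ⊢ (s1, bbab, BBZ) ⊢ (s2, bab, BBZ) ⊢ (s1, ab, BBZ) ⊢ (s0, b, BBBZ) ⊢ (s3, b, BBZ) ⊢ (s1, ε, BBBZ)
All input consumed; M is in state s1.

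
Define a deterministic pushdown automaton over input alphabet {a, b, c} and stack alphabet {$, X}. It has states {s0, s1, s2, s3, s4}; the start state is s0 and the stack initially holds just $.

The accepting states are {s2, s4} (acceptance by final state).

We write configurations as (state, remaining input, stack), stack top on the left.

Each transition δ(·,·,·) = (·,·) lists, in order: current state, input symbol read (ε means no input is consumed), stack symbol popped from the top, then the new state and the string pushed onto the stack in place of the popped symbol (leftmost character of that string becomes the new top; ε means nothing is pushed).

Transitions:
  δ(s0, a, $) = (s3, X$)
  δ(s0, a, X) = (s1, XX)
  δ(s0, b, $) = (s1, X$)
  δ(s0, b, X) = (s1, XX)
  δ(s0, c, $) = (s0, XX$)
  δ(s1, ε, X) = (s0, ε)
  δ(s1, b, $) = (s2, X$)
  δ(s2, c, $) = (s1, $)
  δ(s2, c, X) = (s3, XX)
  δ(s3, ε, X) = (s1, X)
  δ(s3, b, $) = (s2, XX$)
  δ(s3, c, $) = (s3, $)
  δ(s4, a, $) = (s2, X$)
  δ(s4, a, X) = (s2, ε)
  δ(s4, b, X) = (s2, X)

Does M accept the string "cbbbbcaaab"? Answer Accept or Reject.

(s0, cbbbbcaaab, $)
  read c, top $: go to s0, push XX$ → (s0, bbbbcaaab, XX$)
  read b, top X: go to s1, push XX → (s1, bbbcaaab, XXX$)
  ε-move, top X: go to s0, push ε → (s0, bbbcaaab, XX$)
  read b, top X: go to s1, push XX → (s1, bbcaaab, XXX$)
  ε-move, top X: go to s0, push ε → (s0, bbcaaab, XX$)
  read b, top X: go to s1, push XX → (s1, bcaaab, XXX$)
  ε-move, top X: go to s0, push ε → (s0, bcaaab, XX$)
  read b, top X: go to s1, push XX → (s1, caaab, XXX$)
  ε-move, top X: go to s0, push ε → (s0, caaab, XX$)
No transition applies at (s0, caaab, XX$); input not fully consumed.

Reject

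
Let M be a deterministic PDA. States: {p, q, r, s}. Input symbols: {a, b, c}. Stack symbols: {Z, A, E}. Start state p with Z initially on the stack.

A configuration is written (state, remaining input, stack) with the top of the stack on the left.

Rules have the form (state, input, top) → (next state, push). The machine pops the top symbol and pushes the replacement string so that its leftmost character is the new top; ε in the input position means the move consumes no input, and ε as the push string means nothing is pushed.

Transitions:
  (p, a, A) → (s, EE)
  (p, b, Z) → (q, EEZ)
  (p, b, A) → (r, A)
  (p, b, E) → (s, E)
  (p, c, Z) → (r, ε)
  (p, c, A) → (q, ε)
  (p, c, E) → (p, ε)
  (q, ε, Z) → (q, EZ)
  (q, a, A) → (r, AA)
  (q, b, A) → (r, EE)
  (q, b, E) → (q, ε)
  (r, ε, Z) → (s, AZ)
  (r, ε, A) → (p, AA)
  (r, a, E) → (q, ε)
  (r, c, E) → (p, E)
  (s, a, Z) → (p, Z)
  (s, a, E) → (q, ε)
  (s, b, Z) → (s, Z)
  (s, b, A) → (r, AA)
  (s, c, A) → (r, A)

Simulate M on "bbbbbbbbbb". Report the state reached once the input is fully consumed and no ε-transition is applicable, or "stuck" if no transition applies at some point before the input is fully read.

q

(p, bbbbbbbbbb, Z)
  read b, top Z: go to q, push EEZ → (q, bbbbbbbbb, EEZ)
  read b, top E: go to q, push ε → (q, bbbbbbbb, EZ)
  read b, top E: go to q, push ε → (q, bbbbbbb, Z)
  ε-move, top Z: go to q, push EZ → (q, bbbbbbb, EZ)
  read b, top E: go to q, push ε → (q, bbbbbb, Z)
  ε-move, top Z: go to q, push EZ → (q, bbbbbb, EZ)
  read b, top E: go to q, push ε → (q, bbbbb, Z)
  ε-move, top Z: go to q, push EZ → (q, bbbbb, EZ)
  read b, top E: go to q, push ε → (q, bbbb, Z)
  ε-move, top Z: go to q, push EZ → (q, bbbb, EZ)
  read b, top E: go to q, push ε → (q, bbb, Z)
  ε-move, top Z: go to q, push EZ → (q, bbb, EZ)
  read b, top E: go to q, push ε → (q, bb, Z)
  ε-move, top Z: go to q, push EZ → (q, bb, EZ)
  read b, top E: go to q, push ε → (q, b, Z)
  ε-move, top Z: go to q, push EZ → (q, b, EZ)
  read b, top E: go to q, push ε → (q, ε, Z)
  ε-move, top Z: go to q, push EZ → (q, ε, EZ)
All input consumed; M is in state q.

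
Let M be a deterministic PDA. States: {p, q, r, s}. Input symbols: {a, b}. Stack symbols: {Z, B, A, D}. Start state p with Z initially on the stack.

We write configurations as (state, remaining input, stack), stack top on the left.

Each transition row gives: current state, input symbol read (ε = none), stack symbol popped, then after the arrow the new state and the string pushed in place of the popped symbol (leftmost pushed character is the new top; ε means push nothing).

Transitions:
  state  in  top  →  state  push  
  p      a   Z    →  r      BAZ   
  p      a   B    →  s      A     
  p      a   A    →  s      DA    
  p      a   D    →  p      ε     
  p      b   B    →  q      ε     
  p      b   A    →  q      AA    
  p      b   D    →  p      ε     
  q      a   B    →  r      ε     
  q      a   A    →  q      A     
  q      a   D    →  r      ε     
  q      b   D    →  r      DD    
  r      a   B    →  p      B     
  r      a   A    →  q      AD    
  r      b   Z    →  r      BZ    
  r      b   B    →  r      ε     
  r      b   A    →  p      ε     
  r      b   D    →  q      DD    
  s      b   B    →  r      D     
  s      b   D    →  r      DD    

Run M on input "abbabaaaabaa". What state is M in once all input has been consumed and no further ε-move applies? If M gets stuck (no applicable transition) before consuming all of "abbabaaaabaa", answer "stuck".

(p, abbabaaaabaa, Z) ⊢ (r, bbabaaaabaa, BAZ) ⊢ (r, babaaaabaa, AZ) ⊢ (p, abaaaabaa, Z) ⊢ (r, baaaabaa, BAZ) ⊢ (r, aaaabaa, AZ) ⊢ (q, aaabaa, ADZ) ⊢ (q, aabaa, ADZ) ⊢ (q, abaa, ADZ) ⊢ (q, baa, ADZ)
No transition for (q, b, top A); M blocks with input baa remaining.

stuck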